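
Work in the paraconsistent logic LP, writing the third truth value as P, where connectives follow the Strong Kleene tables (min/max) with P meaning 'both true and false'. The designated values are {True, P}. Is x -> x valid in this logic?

Yes

Every assignment of x over {True, P, False} gives a value in {True, P}.
In particular, with x=P: x -> x = P.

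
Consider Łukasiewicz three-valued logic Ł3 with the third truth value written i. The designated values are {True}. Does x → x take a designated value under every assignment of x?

Yes

Every assignment of x over {True, i, False} gives a value in {True}.
In particular, with x=i: x → x = True.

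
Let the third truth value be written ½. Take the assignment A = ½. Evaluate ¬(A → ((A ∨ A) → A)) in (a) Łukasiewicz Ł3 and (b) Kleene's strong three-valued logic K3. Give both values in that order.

F; ½

In Łukasiewicz Ł3: A ∨ A = ½ ∨ ½ = ½
(A ∨ A) → A = ½ → ½ = T  [min(1, 1−½+½)]
A → ((A ∨ A) → A) = ½ → T = T
¬(A → ((A ∨ A) → A)) = ¬T = F
In Kleene's strong three-valued logic K3: A ∨ A = ½ ∨ ½ = ½
(A ∨ A) → A = ½ → ½ = ½  [¬½ ∨ ½]
A → ((A ∨ A) → A) = ½ → ½ = ½
¬(A → ((A ∨ A) → A)) = ¬½ = ½
They differ because Łukasiewicz Ł3 and Kleene's strong three-valued logic K3 treat ½ differently under implication.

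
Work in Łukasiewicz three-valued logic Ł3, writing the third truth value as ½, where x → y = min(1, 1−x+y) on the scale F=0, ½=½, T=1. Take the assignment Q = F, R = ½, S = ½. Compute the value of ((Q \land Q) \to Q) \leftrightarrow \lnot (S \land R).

½

Q \land Q = F \land F = F
(Q \land Q) \to Q = F \to F = T
S \land R = ½ \land ½ = ½
\lnot (S \land R) = \lnot ½ = ½
((Q \land Q) \to Q) \leftrightarrow \lnot (S \land R) = T \leftrightarrow ½ = ½  [1 − |1−½|]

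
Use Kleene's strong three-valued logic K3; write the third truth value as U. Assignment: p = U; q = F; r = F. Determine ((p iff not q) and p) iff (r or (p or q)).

U

not q = not F = T
p iff not q = U iff T = U
(p iff not q) and p = U and U = U
p or q = U or F = U
r or (p or q) = F or U = U
((p iff not q) and p) iff (r or (p or q)) = U iff U = U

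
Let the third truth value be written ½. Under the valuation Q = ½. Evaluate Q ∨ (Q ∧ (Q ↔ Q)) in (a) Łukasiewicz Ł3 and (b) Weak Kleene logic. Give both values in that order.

In Łukasiewicz Ł3: Q ↔ Q = ½ ↔ ½ = 1
Q ∧ (Q ↔ Q) = ½ ∧ 1 = ½
Q ∨ (Q ∧ (Q ↔ Q)) = ½ ∨ ½ = ½
In Weak Kleene logic: Q ↔ Q = ½ ↔ ½ = ½
Q ∧ (Q ↔ Q) = ½ ∧ ½ = ½
Q ∨ (Q ∧ (Q ↔ Q)) = ½ ∨ ½ = ½

½; ½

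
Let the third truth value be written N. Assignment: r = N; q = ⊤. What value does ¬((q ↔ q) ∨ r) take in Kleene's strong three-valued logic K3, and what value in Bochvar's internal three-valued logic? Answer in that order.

⊥; N

In Kleene's strong three-valued logic K3: q ↔ q = ⊤ ↔ ⊤ = ⊤
(q ↔ q) ∨ r = ⊤ ∨ N = ⊤
¬((q ↔ q) ∨ r) = ¬⊤ = ⊥
In Bochvar's internal three-valued logic: q ↔ q = ⊤ ↔ ⊤ = ⊤
(q ↔ q) ∨ r = ⊤ ∨ N = N
¬((q ↔ q) ∨ r) = ¬N = N
They differ because Kleene's strong three-valued logic K3 and Bochvar's internal three-valued logic treat N differently under the binary connectives.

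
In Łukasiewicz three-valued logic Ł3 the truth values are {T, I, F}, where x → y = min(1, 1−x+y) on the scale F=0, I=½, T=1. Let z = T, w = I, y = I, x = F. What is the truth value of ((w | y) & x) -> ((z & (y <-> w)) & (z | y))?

T

w | y = I | I = I
(w | y) & x = I & F = F
y <-> w = I <-> I = T
z & (y <-> w) = T & T = T
z | y = T | I = T
(z & (y <-> w)) & (z | y) = T & T = T
((w | y) & x) -> ((z & (y <-> w)) & (z | y)) = F -> T = T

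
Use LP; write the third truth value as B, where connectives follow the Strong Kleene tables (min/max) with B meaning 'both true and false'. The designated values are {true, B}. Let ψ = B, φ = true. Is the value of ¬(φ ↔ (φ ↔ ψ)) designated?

Yes

φ ↔ ψ = true ↔ B = B
φ ↔ (φ ↔ ψ) = true ↔ B = B
¬(φ ↔ (φ ↔ ψ)) = ¬B = B
B ∈ {true, B}.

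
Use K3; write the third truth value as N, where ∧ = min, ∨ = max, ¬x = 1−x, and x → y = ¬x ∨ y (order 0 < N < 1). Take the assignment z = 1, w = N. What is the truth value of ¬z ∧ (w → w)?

¬z = ¬1 = 0
w → w = N → N = N
¬z ∧ (w → w) = 0 ∧ N = 0

0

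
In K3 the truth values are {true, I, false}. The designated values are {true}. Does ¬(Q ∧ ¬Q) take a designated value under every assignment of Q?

No

Countermodel: Q=I gives I, which is not designated.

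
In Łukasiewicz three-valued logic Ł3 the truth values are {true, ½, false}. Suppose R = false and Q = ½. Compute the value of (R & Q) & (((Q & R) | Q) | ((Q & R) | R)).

R & Q = false & ½ = false
Q & R = ½ & false = false
(Q & R) | Q = false | ½ = ½
Q & R = ½ & false = false
(Q & R) | R = false | false = false
((Q & R) | Q) | ((Q & R) | R) = ½ | false = ½
(R & Q) & (((Q & R) | Q) | ((Q & R) | R)) = false & ½ = false

false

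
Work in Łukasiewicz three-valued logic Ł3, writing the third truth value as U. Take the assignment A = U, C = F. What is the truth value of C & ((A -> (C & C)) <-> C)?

C & C = F & F = F
A -> (C & C) = U -> F = U  [min(1, 1−½+0)]
(A -> (C & C)) <-> C = U <-> F = U
C & ((A -> (C & C)) <-> C) = F & U = F

F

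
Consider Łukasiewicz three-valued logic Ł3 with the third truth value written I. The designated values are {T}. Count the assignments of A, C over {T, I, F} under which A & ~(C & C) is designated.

1

Designated under: (A=T, C=F).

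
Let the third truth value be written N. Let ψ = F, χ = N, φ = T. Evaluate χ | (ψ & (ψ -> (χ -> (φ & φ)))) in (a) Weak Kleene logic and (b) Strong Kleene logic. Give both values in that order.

In Weak Kleene logic: φ & φ = T & T = T
χ -> (φ & φ) = N -> T = N
ψ -> (χ -> (φ & φ)) = F -> N = N
ψ & (ψ -> (χ -> (φ & φ))) = F & N = N
χ | (ψ & (ψ -> (χ -> (φ & φ)))) = N | N = N
In Strong Kleene logic: φ & φ = T & T = T
χ -> (φ & φ) = N -> T = T  [~N | T]
ψ -> (χ -> (φ & φ)) = F -> T = T
ψ & (ψ -> (χ -> (φ & φ))) = F & T = F
χ | (ψ & (ψ -> (χ -> (φ & φ)))) = N | F = N

N; N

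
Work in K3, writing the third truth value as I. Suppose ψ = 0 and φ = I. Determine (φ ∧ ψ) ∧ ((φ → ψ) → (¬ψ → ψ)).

0

φ ∧ ψ = I ∧ 0 = 0
φ → ψ = I → 0 = I  [¬I ∨ 0]
¬ψ = ¬0 = 1
¬ψ → ψ = 1 → 0 = 0
(φ → ψ) → (¬ψ → ψ) = I → 0 = I
(φ ∧ ψ) ∧ ((φ → ψ) → (¬ψ → ψ)) = 0 ∧ I = 0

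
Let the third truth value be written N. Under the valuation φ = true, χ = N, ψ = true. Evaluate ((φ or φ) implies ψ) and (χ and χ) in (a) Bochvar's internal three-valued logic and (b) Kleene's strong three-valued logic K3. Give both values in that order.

In Bochvar's internal three-valued logic: φ or φ = true or true = true
(φ or φ) implies ψ = true implies true = true
χ and χ = N and N = N
((φ or φ) implies ψ) and (χ and χ) = true and N = N
In Kleene's strong three-valued logic K3: φ or φ = true or true = true
(φ or φ) implies ψ = true implies true = true
χ and χ = N and N = N
((φ or φ) implies ψ) and (χ and χ) = true and N = N

N; N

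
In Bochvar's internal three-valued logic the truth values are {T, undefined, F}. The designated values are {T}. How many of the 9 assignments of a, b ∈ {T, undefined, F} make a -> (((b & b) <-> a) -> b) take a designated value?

Designated under: (a=T, b=T); (a=T, b=F); (a=F, b=T); (a=F, b=F).

4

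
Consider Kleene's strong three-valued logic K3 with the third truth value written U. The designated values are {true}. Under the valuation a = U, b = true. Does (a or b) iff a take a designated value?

a or b = U or true = true
(a or b) iff a = true iff U = U
U ∉ {true}.

No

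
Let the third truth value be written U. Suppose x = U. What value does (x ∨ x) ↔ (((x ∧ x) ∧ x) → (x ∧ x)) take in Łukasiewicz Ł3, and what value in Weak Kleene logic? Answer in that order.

U; U

In Łukasiewicz Ł3: x ∨ x = U ∨ U = U
x ∧ x = U ∧ U = U
(x ∧ x) ∧ x = U ∧ U = U
x ∧ x = U ∧ U = U
((x ∧ x) ∧ x) → (x ∧ x) = U → U = 1
(x ∨ x) ↔ (((x ∧ x) ∧ x) → (x ∧ x)) = U ↔ 1 = U
In Weak Kleene logic: x ∨ x = U ∨ U = U
x ∧ x = U ∧ U = U
(x ∧ x) ∧ x = U ∧ U = U
x ∧ x = U ∧ U = U
((x ∧ x) ∧ x) → (x ∧ x) = U → U = U  [any arg is the third value ⇒ result is the third value]
(x ∨ x) ↔ (((x ∧ x) ∧ x) → (x ∧ x)) = U ↔ U = U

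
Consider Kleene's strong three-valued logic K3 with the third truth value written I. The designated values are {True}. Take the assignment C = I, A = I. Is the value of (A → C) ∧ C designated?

A → C = I → I = I
(A → C) ∧ C = I ∧ I = I
I ∉ {True}.

No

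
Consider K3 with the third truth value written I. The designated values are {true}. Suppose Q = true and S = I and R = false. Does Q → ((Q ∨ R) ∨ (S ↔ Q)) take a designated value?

Q ∨ R = true ∨ false = true
S ↔ Q = I ↔ true = I
(Q ∨ R) ∨ (S ↔ Q) = true ∨ I = true
Q → ((Q ∨ R) ∨ (S ↔ Q)) = true → true = true
true ∈ {true}.

Yes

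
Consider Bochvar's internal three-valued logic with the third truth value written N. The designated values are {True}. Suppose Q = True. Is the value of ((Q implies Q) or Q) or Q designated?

Yes

Q implies Q = True implies True = True
(Q implies Q) or Q = True or True = True
((Q implies Q) or Q) or Q = True or True = True
True ∈ {True}.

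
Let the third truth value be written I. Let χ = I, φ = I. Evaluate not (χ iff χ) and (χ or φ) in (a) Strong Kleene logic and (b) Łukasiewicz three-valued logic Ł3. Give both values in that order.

I; False

In Strong Kleene logic: χ iff χ = I iff I = I
not (χ iff χ) = not I = I
χ or φ = I or I = I
not (χ iff χ) and (χ or φ) = I and I = I
In Łukasiewicz three-valued logic Ł3: χ iff χ = I iff I = True  [1 − |½−½|]
not (χ iff χ) = not True = False
χ or φ = I or I = I
not (χ iff χ) and (χ or φ) = False and I = False
They differ because Strong Kleene logic and Łukasiewicz three-valued logic Ł3 treat I differently under implication.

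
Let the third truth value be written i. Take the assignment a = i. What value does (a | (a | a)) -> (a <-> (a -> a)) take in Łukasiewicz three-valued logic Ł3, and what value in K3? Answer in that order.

In Łukasiewicz three-valued logic Ł3: a | a = i | i = i
a | (a | a) = i | i = i
a -> a = i -> i = 1  [min(1, 1−½+½)]
a <-> (a -> a) = i <-> 1 = i
(a | (a | a)) -> (a <-> (a -> a)) = i -> i = 1
In K3: a | a = i | i = i
a | (a | a) = i | i = i
a -> a = i -> i = i  [~i | i]
a <-> (a -> a) = i <-> i = i
(a | (a | a)) -> (a <-> (a -> a)) = i -> i = i
They differ because Łukasiewicz three-valued logic Ł3 and K3 treat i differently under implication.

1; i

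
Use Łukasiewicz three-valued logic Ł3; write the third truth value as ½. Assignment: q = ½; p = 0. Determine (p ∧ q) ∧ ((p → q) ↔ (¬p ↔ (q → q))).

0

p ∧ q = 0 ∧ ½ = 0
p → q = 0 → ½ = 1  [min(1, 1−0+½)]
¬p = ¬0 = 1
q → q = ½ → ½ = 1
¬p ↔ (q → q) = 1 ↔ 1 = 1
(p → q) ↔ (¬p ↔ (q → q)) = 1 ↔ 1 = 1
(p ∧ q) ∧ ((p → q) ↔ (¬p ↔ (q → q))) = 0 ∧ 1 = 0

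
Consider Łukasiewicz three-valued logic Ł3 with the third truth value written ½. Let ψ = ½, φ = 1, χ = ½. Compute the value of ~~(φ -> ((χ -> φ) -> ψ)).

χ -> φ = ½ -> 1 = 1  [min(1, 1−½+1)]
(χ -> φ) -> ψ = 1 -> ½ = ½
φ -> ((χ -> φ) -> ψ) = 1 -> ½ = ½
~(φ -> ((χ -> φ) -> ψ)) = ~½ = ½
~~(φ -> ((χ -> φ) -> ψ)) = ~½ = ½

½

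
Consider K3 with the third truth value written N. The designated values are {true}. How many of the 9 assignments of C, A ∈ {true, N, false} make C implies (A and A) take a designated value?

5

Of the 9 assignments, 5 give a value in {true}.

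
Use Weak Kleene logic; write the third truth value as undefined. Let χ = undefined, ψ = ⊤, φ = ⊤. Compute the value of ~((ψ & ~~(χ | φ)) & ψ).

undefined

χ | φ = undefined | ⊤ = undefined
~(χ | φ) = ~undefined = undefined
~~(χ | φ) = ~undefined = undefined
ψ & ~~(χ | φ) = ⊤ & undefined = undefined
(ψ & ~~(χ | φ)) & ψ = undefined & ⊤ = undefined
~((ψ & ~~(χ | φ)) & ψ) = ~undefined = undefined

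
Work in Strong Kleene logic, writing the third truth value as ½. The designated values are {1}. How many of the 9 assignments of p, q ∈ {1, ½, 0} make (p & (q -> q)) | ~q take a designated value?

Designated under: (p=1, q=1); (p=1, q=0); (p=½, q=0); (p=0, q=0).

4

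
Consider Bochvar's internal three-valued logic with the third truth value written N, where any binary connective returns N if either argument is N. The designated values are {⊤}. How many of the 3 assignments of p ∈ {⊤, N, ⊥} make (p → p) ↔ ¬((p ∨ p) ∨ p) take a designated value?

p=⊤: ⊥ ·
p=N: N ·
p=⊥: ⊤ ✓

1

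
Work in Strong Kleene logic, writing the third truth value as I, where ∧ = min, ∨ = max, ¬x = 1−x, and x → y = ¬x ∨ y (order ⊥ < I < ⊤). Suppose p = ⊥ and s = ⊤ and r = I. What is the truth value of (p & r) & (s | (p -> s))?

⊥

p & r = ⊥ & I = ⊥
p -> s = ⊥ -> ⊤ = ⊤
s | (p -> s) = ⊤ | ⊤ = ⊤
(p & r) & (s | (p -> s)) = ⊥ & ⊤ = ⊥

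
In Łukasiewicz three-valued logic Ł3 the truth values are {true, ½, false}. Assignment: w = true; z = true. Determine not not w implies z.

not w = not true = false
not not w = not false = true
not not w implies z = true implies true = true

true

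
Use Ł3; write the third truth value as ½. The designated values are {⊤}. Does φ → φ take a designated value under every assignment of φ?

Yes

Every assignment of φ over {⊤, ½, ⊥} gives a value in {⊤}.
In particular, with φ=½: φ → φ = ⊤.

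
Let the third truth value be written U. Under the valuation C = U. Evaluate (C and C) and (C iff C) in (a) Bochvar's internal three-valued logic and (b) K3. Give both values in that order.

U; U

In Bochvar's internal three-valued logic: C and C = U and U = U
C iff C = U iff U = U
(C and C) and (C iff C) = U and U = U
In K3: C and C = U and U = U
C iff C = U iff U = U
(C and C) and (C iff C) = U and U = U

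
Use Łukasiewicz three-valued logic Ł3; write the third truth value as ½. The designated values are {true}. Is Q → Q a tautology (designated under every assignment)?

Every assignment of Q over {true, ½, false} gives a value in {true}.
In particular, with Q=½: Q → Q = true.

Yes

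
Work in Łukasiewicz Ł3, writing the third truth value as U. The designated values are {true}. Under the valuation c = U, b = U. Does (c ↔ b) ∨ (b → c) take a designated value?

c ↔ b = U ↔ U = true  [1 − |½−½|]
b → c = U → U = true
(c ↔ b) ∨ (b → c) = true ∨ true = true
true ∈ {true}.

Yes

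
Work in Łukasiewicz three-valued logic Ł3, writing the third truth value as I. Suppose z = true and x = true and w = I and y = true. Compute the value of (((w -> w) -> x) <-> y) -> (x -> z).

true

w -> w = I -> I = true  [min(1, 1−½+½)]
(w -> w) -> x = true -> true = true
((w -> w) -> x) <-> y = true <-> true = true
x -> z = true -> true = true
(((w -> w) -> x) <-> y) -> (x -> z) = true -> true = true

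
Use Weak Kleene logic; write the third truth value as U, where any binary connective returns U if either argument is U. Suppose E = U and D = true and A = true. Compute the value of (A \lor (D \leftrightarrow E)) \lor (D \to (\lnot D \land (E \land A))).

D \leftrightarrow E = true \leftrightarrow U = U
A \lor (D \leftrightarrow E) = true \lor U = U
\lnot D = \lnot true = false
E \land A = U \land true = U
\lnot D \land (E \land A) = false \land U = U
D \to (\lnot D \land (E \land A)) = true \to U = U
(A \lor (D \leftrightarrow E)) \lor (D \to (\lnot D \land (E \land A))) = U \lor U = U

U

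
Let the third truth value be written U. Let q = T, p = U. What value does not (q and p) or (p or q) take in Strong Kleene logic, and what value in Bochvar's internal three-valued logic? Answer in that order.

T; U

In Strong Kleene logic: q and p = T and U = U
not (q and p) = not U = U
p or q = U or T = T
not (q and p) or (p or q) = U or T = T
In Bochvar's internal three-valued logic: q and p = T and U = U
not (q and p) = not U = U
p or q = U or T = U
not (q and p) or (p or q) = U or U = U
They differ because Strong Kleene logic and Bochvar's internal three-valued logic treat U differently under the binary connectives.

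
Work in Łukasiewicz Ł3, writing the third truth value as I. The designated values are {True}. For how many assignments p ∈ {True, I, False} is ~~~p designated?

p=True: False ·
p=I: I ·
p=False: True ✓

1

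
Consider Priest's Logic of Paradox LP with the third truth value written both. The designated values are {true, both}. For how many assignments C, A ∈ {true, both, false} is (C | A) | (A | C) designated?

8

Of the 9 assignments, 8 give a value in {true, both}.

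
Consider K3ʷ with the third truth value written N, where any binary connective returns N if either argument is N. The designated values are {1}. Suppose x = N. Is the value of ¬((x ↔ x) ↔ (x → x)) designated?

x ↔ x = N ↔ N = N
x → x = N → N = N  [any arg is the third value ⇒ result is the third value]
(x ↔ x) ↔ (x → x) = N ↔ N = N
¬((x ↔ x) ↔ (x → x)) = ¬N = N
N ∉ {1}.

No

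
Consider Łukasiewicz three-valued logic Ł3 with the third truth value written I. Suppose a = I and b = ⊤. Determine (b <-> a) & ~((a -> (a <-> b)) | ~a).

⊥

b <-> a = ⊤ <-> I = I
a <-> b = I <-> ⊤ = I
a -> (a <-> b) = I -> I = ⊤
~a = ~I = I
(a -> (a <-> b)) | ~a = ⊤ | I = ⊤
~((a -> (a <-> b)) | ~a) = ~⊤ = ⊥
(b <-> a) & ~((a -> (a <-> b)) | ~a) = I & ⊥ = ⊥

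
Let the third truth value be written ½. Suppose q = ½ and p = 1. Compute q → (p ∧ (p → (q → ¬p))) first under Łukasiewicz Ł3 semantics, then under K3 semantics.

1; ½

In Łukasiewicz Ł3: ¬p = ¬1 = 0
q → ¬p = ½ → 0 = ½  [min(1, 1−½+0)]
p → (q → ¬p) = 1 → ½ = ½
p ∧ (p → (q → ¬p)) = 1 ∧ ½ = ½
q → (p ∧ (p → (q → ¬p))) = ½ → ½ = 1
In K3: ¬p = ¬1 = 0
q → ¬p = ½ → 0 = ½
p → (q → ¬p) = 1 → ½ = ½
p ∧ (p → (q → ¬p)) = 1 ∧ ½ = ½
q → (p ∧ (p → (q → ¬p))) = ½ → ½ = ½
They differ because Łukasiewicz Ł3 and K3 treat ½ differently under implication.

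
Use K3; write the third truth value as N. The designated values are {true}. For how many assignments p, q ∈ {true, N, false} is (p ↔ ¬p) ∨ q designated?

Designated under: (p=true, q=true); (p=N, q=true); (p=false, q=true).

3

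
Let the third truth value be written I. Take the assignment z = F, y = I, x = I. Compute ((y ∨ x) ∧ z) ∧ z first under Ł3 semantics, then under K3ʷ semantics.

In Ł3: y ∨ x = I ∨ I = I
(y ∨ x) ∧ z = I ∧ F = F
((y ∨ x) ∧ z) ∧ z = F ∧ F = F
In K3ʷ: y ∨ x = I ∨ I = I
(y ∨ x) ∧ z = I ∧ F = I
((y ∨ x) ∧ z) ∧ z = I ∧ F = I
They differ because Ł3 and K3ʷ treat I differently under the binary connectives.

F; I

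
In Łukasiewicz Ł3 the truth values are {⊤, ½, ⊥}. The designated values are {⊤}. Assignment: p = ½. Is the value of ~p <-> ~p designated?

Yes

~p = ~½ = ½
~p = ~½ = ½
~p <-> ~p = ½ <-> ½ = ⊤  [1 − |½−½|]
⊤ ∈ {⊤}.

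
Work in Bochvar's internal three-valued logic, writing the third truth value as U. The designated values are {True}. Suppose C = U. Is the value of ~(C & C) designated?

No

C & C = U & U = U
~(C & C) = ~U = U
U ∉ {True}.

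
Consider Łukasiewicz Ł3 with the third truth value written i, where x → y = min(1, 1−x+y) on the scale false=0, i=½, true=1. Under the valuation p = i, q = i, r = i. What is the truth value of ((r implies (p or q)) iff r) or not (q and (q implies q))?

p or q = i or i = i
r implies (p or q) = i implies i = true  [min(1, 1−½+½)]
(r implies (p or q)) iff r = true iff i = i
q implies q = i implies i = true
q and (q implies q) = i and true = i
not (q and (q implies q)) = not i = i
((r implies (p or q)) iff r) or not (q and (q implies q)) = i or i = i

i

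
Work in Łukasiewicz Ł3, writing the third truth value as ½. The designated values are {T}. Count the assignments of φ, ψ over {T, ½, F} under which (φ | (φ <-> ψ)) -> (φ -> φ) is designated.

Of the 9 assignments, 9 give a value in {T}.

9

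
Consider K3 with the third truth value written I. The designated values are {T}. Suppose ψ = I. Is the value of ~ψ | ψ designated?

~ψ = ~I = I
~ψ | ψ = I | I = I
I ∉ {T}.

No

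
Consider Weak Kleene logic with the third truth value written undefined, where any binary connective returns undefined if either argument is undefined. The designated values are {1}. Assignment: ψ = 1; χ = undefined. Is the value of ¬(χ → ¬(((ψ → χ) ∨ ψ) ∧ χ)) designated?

No

ψ → χ = 1 → undefined = undefined
(ψ → χ) ∨ ψ = undefined ∨ 1 = undefined
((ψ → χ) ∨ ψ) ∧ χ = undefined ∧ undefined = undefined
¬(((ψ → χ) ∨ ψ) ∧ χ) = ¬undefined = undefined
χ → ¬(((ψ → χ) ∨ ψ) ∧ χ) = undefined → undefined = undefined
¬(χ → ¬(((ψ → χ) ∨ ψ) ∧ χ)) = ¬undefined = undefined
undefined ∉ {1}.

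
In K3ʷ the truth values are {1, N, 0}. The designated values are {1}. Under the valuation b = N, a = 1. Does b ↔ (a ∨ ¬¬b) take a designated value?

¬b = ¬N = N
¬¬b = ¬N = N
a ∨ ¬¬b = 1 ∨ N = N
b ↔ (a ∨ ¬¬b) = N ↔ N = N
N ∉ {1}.

No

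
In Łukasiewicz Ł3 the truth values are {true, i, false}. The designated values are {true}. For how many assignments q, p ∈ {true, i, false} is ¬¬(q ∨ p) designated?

5

Of the 9 assignments, 5 give a value in {true}.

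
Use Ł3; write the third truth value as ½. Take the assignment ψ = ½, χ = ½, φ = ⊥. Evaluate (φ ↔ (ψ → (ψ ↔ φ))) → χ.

⊤

ψ ↔ φ = ½ ↔ ⊥ = ½
ψ → (ψ ↔ φ) = ½ → ½ = ⊤
φ ↔ (ψ → (ψ ↔ φ)) = ⊥ ↔ ⊤ = ⊥
(φ ↔ (ψ → (ψ ↔ φ))) → χ = ⊥ → ½ = ⊤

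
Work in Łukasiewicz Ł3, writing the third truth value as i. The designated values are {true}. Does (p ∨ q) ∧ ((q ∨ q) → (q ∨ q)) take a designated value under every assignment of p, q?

Countermodel: p=i, q=i gives i, which is not designated.

No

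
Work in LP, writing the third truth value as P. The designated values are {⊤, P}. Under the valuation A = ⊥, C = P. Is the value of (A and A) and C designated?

A and A = ⊥ and ⊥ = ⊥
(A and A) and C = ⊥ and P = ⊥
⊥ ∉ {⊤, P}.

No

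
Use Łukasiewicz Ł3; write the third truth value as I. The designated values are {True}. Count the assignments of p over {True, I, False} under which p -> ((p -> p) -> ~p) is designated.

2

p=True: False ·
p=I: True ✓
p=False: True ✓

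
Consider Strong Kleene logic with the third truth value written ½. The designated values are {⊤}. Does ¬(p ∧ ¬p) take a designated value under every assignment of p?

Countermodel: p=½ gives ½, which is not designated.

No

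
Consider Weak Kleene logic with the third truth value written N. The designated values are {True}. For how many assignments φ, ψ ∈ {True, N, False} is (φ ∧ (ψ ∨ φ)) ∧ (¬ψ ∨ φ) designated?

2

Designated under: (φ=True, ψ=True); (φ=True, ψ=False).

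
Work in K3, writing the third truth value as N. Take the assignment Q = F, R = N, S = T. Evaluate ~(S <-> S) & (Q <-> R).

F

S <-> S = T <-> T = T
~(S <-> S) = ~T = F
Q <-> R = F <-> N = N
~(S <-> S) & (Q <-> R) = F & N = F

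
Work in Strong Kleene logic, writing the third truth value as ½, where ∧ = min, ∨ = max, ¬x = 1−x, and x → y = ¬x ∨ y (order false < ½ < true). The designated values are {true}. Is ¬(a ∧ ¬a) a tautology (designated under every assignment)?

Countermodel: a=½ gives ½, which is not designated.

No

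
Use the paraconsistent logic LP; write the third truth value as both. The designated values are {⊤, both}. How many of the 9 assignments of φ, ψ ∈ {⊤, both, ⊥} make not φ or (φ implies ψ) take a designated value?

8

Of the 9 assignments, 8 give a value in {⊤, both}.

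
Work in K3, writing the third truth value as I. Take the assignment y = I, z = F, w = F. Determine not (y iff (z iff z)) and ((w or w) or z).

z iff z = F iff F = T
y iff (z iff z) = I iff T = I
not (y iff (z iff z)) = not I = I
w or w = F or F = F
(w or w) or z = F or F = F
not (y iff (z iff z)) and ((w or w) or z) = I and F = F

F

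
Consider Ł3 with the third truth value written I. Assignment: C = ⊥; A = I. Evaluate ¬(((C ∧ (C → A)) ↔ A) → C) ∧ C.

C → A = ⊥ → I = ⊤
C ∧ (C → A) = ⊥ ∧ ⊤ = ⊥
(C ∧ (C → A)) ↔ A = ⊥ ↔ I = I
((C ∧ (C → A)) ↔ A) → C = I → ⊥ = I
¬(((C ∧ (C → A)) ↔ A) → C) = ¬I = I
¬(((C ∧ (C → A)) ↔ A) → C) ∧ C = I ∧ ⊥ = ⊥

⊥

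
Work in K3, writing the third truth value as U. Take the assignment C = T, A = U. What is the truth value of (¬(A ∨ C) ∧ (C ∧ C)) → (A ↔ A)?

A ∨ C = U ∨ T = T
¬(A ∨ C) = ¬T = F
C ∧ C = T ∧ T = T
¬(A ∨ C) ∧ (C ∧ C) = F ∧ T = F
A ↔ A = U ↔ U = U
(¬(A ∨ C) ∧ (C ∧ C)) → (A ↔ A) = F → U = T  [¬F ∨ U]

T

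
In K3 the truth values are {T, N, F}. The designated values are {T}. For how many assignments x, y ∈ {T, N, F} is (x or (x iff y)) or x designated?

Designated under: (x=T, y=T); (x=T, y=N); (x=T, y=F); (x=F, y=F).

4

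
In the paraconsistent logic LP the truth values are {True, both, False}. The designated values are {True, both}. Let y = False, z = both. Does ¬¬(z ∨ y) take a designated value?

Yes

z ∨ y = both ∨ False = both
¬(z ∨ y) = ¬both = both
¬¬(z ∨ y) = ¬both = both
both ∈ {True, both}.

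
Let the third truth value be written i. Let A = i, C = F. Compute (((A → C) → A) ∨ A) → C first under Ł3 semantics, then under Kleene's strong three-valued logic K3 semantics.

F; i

In Ł3: A → C = i → F = i  [min(1, 1−½+0)]
(A → C) → A = i → i = T
((A → C) → A) ∨ A = T ∨ i = T
(((A → C) → A) ∨ A) → C = T → F = F
In Kleene's strong three-valued logic K3: A → C = i → F = i  [¬i ∨ F]
(A → C) → A = i → i = i
((A → C) → A) ∨ A = i ∨ i = i
(((A → C) → A) ∨ A) → C = i → F = i
They differ because Ł3 and Kleene's strong three-valued logic K3 treat i differently under implication.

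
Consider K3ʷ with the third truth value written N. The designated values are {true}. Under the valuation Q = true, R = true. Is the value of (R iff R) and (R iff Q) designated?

Yes

R iff R = true iff true = true
R iff Q = true iff true = true
(R iff R) and (R iff Q) = true and true = true
true ∈ {true}.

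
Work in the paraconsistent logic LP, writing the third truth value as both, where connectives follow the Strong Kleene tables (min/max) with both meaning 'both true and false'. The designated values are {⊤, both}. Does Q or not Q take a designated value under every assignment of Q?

Every assignment of Q over {⊤, both, ⊥} gives a value in {⊤, both}.
In particular, with Q=both: Q or not Q = both.

Yes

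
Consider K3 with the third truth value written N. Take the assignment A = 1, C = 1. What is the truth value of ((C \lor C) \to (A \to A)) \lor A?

C \lor C = 1 \lor 1 = 1
A \to A = 1 \to 1 = 1
(C \lor C) \to (A \to A) = 1 \to 1 = 1
((C \lor C) \to (A \to A)) \lor A = 1 \lor 1 = 1

1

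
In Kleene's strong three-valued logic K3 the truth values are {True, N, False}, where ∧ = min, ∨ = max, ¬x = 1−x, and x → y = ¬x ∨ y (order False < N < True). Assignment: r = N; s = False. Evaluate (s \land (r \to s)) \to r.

r \to s = N \to False = N  [\lnot N \lor False]
s \land (r \to s) = False \land N = False
(s \land (r \to s)) \to r = False \to N = True

True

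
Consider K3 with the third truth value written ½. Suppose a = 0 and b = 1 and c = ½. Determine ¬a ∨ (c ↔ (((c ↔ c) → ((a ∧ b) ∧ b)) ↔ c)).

1

¬a = ¬0 = 1
c ↔ c = ½ ↔ ½ = ½
a ∧ b = 0 ∧ 1 = 0
(a ∧ b) ∧ b = 0 ∧ 1 = 0
(c ↔ c) → ((a ∧ b) ∧ b) = ½ → 0 = ½  [¬½ ∨ 0]
((c ↔ c) → ((a ∧ b) ∧ b)) ↔ c = ½ ↔ ½ = ½
c ↔ (((c ↔ c) → ((a ∧ b) ∧ b)) ↔ c) = ½ ↔ ½ = ½
¬a ∨ (c ↔ (((c ↔ c) → ((a ∧ b) ∧ b)) ↔ c)) = 1 ∨ ½ = 1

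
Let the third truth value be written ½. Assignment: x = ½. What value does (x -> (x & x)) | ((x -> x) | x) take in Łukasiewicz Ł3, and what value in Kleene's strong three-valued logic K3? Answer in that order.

⊤; ½

In Łukasiewicz Ł3: x & x = ½ & ½ = ½
x -> (x & x) = ½ -> ½ = ⊤  [min(1, 1−½+½)]
x -> x = ½ -> ½ = ⊤
(x -> x) | x = ⊤ | ½ = ⊤
(x -> (x & x)) | ((x -> x) | x) = ⊤ | ⊤ = ⊤
In Kleene's strong three-valued logic K3: x & x = ½ & ½ = ½
x -> (x & x) = ½ -> ½ = ½  [~½ | ½]
x -> x = ½ -> ½ = ½
(x -> x) | x = ½ | ½ = ½
(x -> (x & x)) | ((x -> x) | x) = ½ | ½ = ½
They differ because Łukasiewicz Ł3 and Kleene's strong three-valued logic K3 treat ½ differently under implication.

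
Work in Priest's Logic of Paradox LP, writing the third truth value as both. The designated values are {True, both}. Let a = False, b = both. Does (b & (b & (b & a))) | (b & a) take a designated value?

b & a = both & False = False
b & (b & a) = both & False = False
b & (b & (b & a)) = both & False = False
b & a = both & False = False
(b & (b & (b & a))) | (b & a) = False | False = False
False ∉ {True, both}.

No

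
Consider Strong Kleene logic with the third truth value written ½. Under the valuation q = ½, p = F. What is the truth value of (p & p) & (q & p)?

F

p & p = F & F = F
q & p = ½ & F = F
(p & p) & (q & p) = F & F = F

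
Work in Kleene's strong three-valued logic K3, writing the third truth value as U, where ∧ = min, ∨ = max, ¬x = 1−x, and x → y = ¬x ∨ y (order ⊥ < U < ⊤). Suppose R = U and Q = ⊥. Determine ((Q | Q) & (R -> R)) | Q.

Q | Q = ⊥ | ⊥ = ⊥
R -> R = U -> U = U  [~U | U]
(Q | Q) & (R -> R) = ⊥ & U = ⊥
((Q | Q) & (R -> R)) | Q = ⊥ | ⊥ = ⊥

⊥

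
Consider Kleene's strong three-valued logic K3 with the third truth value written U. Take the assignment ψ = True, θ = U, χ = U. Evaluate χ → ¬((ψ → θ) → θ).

ψ → θ = True → U = U  [¬True ∨ U]
(ψ → θ) → θ = U → U = U
¬((ψ → θ) → θ) = ¬U = U
χ → ¬((ψ → θ) → θ) = U → U = U

U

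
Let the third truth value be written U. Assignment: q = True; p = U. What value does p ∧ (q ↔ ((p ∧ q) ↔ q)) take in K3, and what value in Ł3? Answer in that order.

In K3: p ∧ q = U ∧ True = U
(p ∧ q) ↔ q = U ↔ True = U
q ↔ ((p ∧ q) ↔ q) = True ↔ U = U
p ∧ (q ↔ ((p ∧ q) ↔ q)) = U ∧ U = U
In Ł3: p ∧ q = U ∧ True = U
(p ∧ q) ↔ q = U ↔ True = U  [1 − |½−1|]
q ↔ ((p ∧ q) ↔ q) = True ↔ U = U
p ∧ (q ↔ ((p ∧ q) ↔ q)) = U ∧ U = U

U; U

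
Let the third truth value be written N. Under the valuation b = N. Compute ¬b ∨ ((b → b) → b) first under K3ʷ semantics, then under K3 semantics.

In K3ʷ: ¬b = ¬N = N
b → b = N → N = N  [any arg is the third value ⇒ result is the third value]
(b → b) → b = N → N = N
¬b ∨ ((b → b) → b) = N ∨ N = N
In K3: ¬b = ¬N = N
b → b = N → N = N  [¬N ∨ N]
(b → b) → b = N → N = N
¬b ∨ ((b → b) → b) = N ∨ N = N

N; N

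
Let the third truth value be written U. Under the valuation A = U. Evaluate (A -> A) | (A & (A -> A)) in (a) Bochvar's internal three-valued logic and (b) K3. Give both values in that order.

In Bochvar's internal three-valued logic: A -> A = U -> U = U  [any arg is the third value ⇒ result is the third value]
A -> A = U -> U = U
A & (A -> A) = U & U = U
(A -> A) | (A & (A -> A)) = U | U = U
In K3: A -> A = U -> U = U  [~U | U]
A -> A = U -> U = U
A & (A -> A) = U & U = U
(A -> A) | (A & (A -> A)) = U | U = U

U; U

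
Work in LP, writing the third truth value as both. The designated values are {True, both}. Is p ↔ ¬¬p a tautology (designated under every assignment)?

Yes

Every assignment of p over {True, both, False} gives a value in {True, both}.
In particular, with p=both: p ↔ ¬¬p = both.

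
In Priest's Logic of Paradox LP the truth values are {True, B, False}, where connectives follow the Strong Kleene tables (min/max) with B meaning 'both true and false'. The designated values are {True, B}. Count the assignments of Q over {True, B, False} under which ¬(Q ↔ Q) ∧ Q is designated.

Q=True: False ·
Q=B: B ✓
Q=False: False ·

1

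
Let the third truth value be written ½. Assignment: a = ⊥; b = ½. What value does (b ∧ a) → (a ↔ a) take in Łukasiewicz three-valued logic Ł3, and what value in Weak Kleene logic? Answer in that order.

In Łukasiewicz three-valued logic Ł3: b ∧ a = ½ ∧ ⊥ = ⊥
a ↔ a = ⊥ ↔ ⊥ = ⊤
(b ∧ a) → (a ↔ a) = ⊥ → ⊤ = ⊤
In Weak Kleene logic: b ∧ a = ½ ∧ ⊥ = ½
a ↔ a = ⊥ ↔ ⊥ = ⊤
(b ∧ a) → (a ↔ a) = ½ → ⊤ = ½
They differ because Łukasiewicz three-valued logic Ł3 and Weak Kleene logic treat ½ differently under the binary connectives.

⊤; ½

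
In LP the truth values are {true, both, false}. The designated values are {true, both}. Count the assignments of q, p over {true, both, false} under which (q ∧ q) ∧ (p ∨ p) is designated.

4

Designated under: (q=true, p=true); (q=true, p=both); (q=both, p=true); (q=both, p=both).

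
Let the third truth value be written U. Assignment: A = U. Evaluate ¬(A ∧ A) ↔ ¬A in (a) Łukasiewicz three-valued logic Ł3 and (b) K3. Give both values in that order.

In Łukasiewicz three-valued logic Ł3: A ∧ A = U ∧ U = U
¬(A ∧ A) = ¬U = U
¬A = ¬U = U
¬(A ∧ A) ↔ ¬A = U ↔ U = ⊤
In K3: A ∧ A = U ∧ U = U
¬(A ∧ A) = ¬U = U
¬A = ¬U = U
¬(A ∧ A) ↔ ¬A = U ↔ U = U
They differ because Łukasiewicz three-valued logic Ł3 and K3 treat U differently under implication.

⊤; U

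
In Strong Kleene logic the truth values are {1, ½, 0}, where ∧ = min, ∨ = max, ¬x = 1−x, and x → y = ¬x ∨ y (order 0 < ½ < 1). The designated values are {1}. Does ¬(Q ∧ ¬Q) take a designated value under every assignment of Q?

Countermodel: Q=½ gives ½, which is not designated.

No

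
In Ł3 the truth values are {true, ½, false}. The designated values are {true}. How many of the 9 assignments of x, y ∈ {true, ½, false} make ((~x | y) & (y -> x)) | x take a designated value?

Designated under: (x=true, y=true); (x=true, y=½); (x=true, y=false); (x=false, y=false).

4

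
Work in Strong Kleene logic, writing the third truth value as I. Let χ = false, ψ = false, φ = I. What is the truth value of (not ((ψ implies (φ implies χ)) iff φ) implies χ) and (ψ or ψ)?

false

φ implies χ = I implies false = I  [not I or false]
ψ implies (φ implies χ) = false implies I = true
(ψ implies (φ implies χ)) iff φ = true iff I = I
not ((ψ implies (φ implies χ)) iff φ) = not I = I
not ((ψ implies (φ implies χ)) iff φ) implies χ = I implies false = I
ψ or ψ = false or false = false
(not ((ψ implies (φ implies χ)) iff φ) implies χ) and (ψ or ψ) = I and false = false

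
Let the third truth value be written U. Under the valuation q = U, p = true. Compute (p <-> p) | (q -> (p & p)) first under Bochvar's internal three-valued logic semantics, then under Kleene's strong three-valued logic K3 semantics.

In Bochvar's internal three-valued logic: p <-> p = true <-> true = true
p & p = true & true = true
q -> (p & p) = U -> true = U  [any arg is the third value ⇒ result is the third value]
(p <-> p) | (q -> (p & p)) = true | U = U
In Kleene's strong three-valued logic K3: p <-> p = true <-> true = true
p & p = true & true = true
q -> (p & p) = U -> true = true
(p <-> p) | (q -> (p & p)) = true | true = true
They differ because Bochvar's internal three-valued logic and Kleene's strong three-valued logic K3 treat U differently under the binary connectives.

U; true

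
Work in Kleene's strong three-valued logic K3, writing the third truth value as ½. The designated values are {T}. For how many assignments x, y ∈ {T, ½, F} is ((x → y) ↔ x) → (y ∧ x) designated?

Of the 9 assignments, 5 give a value in {T}.

5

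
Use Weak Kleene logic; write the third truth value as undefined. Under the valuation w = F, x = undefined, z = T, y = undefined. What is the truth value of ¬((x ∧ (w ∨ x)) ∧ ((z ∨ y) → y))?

w ∨ x = F ∨ undefined = undefined
x ∧ (w ∨ x) = undefined ∧ undefined = undefined
z ∨ y = T ∨ undefined = undefined
(z ∨ y) → y = undefined → undefined = undefined  [any arg is the third value ⇒ result is the third value]
(x ∧ (w ∨ x)) ∧ ((z ∨ y) → y) = undefined ∧ undefined = undefined
¬((x ∧ (w ∨ x)) ∧ ((z ∨ y) → y)) = ¬undefined = undefined

undefined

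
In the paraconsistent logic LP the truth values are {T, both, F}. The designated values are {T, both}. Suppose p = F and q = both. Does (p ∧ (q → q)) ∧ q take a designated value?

q → q = both → both = both  [¬both ∨ both]
p ∧ (q → q) = F ∧ both = F
(p ∧ (q → q)) ∧ q = F ∧ both = F
F ∉ {T, both}.

No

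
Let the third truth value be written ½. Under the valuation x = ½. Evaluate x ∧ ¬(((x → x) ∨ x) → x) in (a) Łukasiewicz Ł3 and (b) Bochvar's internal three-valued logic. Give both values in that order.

½; ½

In Łukasiewicz Ł3: x → x = ½ → ½ = T
(x → x) ∨ x = T ∨ ½ = T
((x → x) ∨ x) → x = T → ½ = ½
¬(((x → x) ∨ x) → x) = ¬½ = ½
x ∧ ¬(((x → x) ∨ x) → x) = ½ ∧ ½ = ½
In Bochvar's internal three-valued logic: x → x = ½ → ½ = ½  [any arg is the third value ⇒ result is the third value]
(x → x) ∨ x = ½ ∨ ½ = ½
((x → x) ∨ x) → x = ½ → ½ = ½
¬(((x → x) ∨ x) → x) = ¬½ = ½
x ∧ ¬(((x → x) ∨ x) → x) = ½ ∧ ½ = ½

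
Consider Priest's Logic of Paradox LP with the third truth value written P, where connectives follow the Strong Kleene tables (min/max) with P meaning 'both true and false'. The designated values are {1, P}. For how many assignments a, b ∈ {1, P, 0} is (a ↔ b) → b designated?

8

Of the 9 assignments, 8 give a value in {1, P}.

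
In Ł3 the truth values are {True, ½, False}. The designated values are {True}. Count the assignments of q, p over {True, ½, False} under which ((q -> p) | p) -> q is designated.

Designated under: (q=True, p=True); (q=True, p=½); (q=True, p=False); (q=½, p=False).

4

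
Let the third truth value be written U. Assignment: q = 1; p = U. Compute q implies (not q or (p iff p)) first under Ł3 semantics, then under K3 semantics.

1; U

In Ł3: not q = not 1 = 0
p iff p = U iff U = 1  [1 − |½−½|]
not q or (p iff p) = 0 or 1 = 1
q implies (not q or (p iff p)) = 1 implies 1 = 1
In K3: not q = not 1 = 0
p iff p = U iff U = U
not q or (p iff p) = 0 or U = U
q implies (not q or (p iff p)) = 1 implies U = U  [not 1 or U]
They differ because Ł3 and K3 treat U differently under implication.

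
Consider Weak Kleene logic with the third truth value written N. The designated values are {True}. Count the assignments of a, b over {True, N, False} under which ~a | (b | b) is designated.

3

Designated under: (a=True, b=True); (a=False, b=True); (a=False, b=False).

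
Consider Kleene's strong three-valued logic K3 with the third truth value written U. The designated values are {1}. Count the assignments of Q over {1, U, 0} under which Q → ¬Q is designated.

1

Q=1: 0 ·
Q=U: U ·
Q=0: 1 ✓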